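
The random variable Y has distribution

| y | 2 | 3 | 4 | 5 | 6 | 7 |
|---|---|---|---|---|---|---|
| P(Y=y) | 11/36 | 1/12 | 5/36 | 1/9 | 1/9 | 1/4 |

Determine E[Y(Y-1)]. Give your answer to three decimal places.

18.833

E[Y(Y-1)] = Σ y(y-1)·P(Y=y)
 = 2·11/36 + 6·1/12 + 12·5/36 + 20·1/9 + 30·1/9 + 42·1/4
 = 11/18 + 1/2 + 5/3 + 20/9 + 10/3 + 21/2
 = 113/6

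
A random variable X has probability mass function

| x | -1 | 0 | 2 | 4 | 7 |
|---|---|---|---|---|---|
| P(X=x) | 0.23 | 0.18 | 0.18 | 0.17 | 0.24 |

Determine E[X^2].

E[X^2] = Σ x^2·P(X=x)
 = 1·0.23 + 0·0.18 + 4·0.18 + 16·0.17 + 49·0.24
 = 0.23 + 0 + 0.72 + 2.72 + 11.76
 = 15.43

15.43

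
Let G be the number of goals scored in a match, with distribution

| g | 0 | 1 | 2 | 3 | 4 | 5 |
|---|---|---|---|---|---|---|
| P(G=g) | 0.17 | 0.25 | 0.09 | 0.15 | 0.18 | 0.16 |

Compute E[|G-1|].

E[|G-1|] = Σ |g-1|·P(G=g)
 = 1·0.17 + 0·0.25 + 1·0.09 + 2·0.15 + 3·0.18 + 4·0.16
 = 0.17 + 0 + 0.09 + 0.3 + 0.54 + 0.64
 = 1.74

1.74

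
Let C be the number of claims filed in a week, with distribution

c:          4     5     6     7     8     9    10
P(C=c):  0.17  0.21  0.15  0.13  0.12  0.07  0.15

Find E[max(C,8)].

8.37

E[max(C,8)] = Σ max(c,8)·P(C=c)
 = 8·0.17 + 8·0.21 + 8·0.15 + 8·0.13 + 8·0.12 + 9·0.07 + 10·0.15
 = 1.36 + 1.68 + 1.2 + 1.04 + 0.96 + 0.63 + 1.5
 = 8.37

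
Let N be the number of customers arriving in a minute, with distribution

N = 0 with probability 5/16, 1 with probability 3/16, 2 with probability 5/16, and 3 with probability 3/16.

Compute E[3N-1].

E[3N-1] = Σ (3n-1)·P(N=n)
 = (-1)·5/16 + 2·3/16 + 5·5/16 + 8·3/16
 = (-5/16) + 3/8 + 25/16 + 3/2
 = 25/8

3.125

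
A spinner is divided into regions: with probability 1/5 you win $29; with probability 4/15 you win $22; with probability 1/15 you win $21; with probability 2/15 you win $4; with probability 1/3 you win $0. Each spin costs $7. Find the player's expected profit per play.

6.6

E[payout] = 29·1/5 + 22·4/15 + 21·1/15 + 4·2/15 + 0·1/3
 = 29/5 + 88/15 + 7/5 + 8/15 + 0
 = 68/5
Net = 68/5 - 7 = 33/5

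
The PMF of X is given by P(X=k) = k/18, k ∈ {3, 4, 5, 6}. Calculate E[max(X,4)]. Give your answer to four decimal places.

4.9444

E[max(X,4)] = Σ max(x,4)·P(X=x)
 = 4·1/6 + 4·2/9 + 5·5/18 + 6·1/3
 = 2/3 + 8/9 + 25/18 + 2
 = 89/18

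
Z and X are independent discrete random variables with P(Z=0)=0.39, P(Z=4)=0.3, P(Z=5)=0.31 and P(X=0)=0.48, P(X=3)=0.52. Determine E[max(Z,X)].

3.3584

E[max(Z,X)] = Σ_z Σ_x max(z,x) · P(Z=z)P(X=x)
 = 0·0.1872 + 3·0.2028 + 4·0.144 + 4·0.156 + 5·0.1488 + 5·0.1612
 = 0 + 0.6084 + 0.576 + 0.624 + 0.744 + 0.806
 = 3.3584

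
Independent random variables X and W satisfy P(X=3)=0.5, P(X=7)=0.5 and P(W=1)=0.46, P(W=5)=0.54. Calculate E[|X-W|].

E[|X-W|] = Σ_x Σ_w |x-w| · P(X=x)P(W=w)
 = 2·0.23 + 2·0.27 + 6·0.23 + 2·0.27
 = 0.46 + 0.54 + 1.38 + 0.54
 = 2.92

2.92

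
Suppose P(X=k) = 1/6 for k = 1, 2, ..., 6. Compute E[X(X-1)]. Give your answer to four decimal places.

E[X(X-1)] = Σ x(x-1)·P(X=x)
 = 0·1/6 + 2·1/6 + 6·1/6 + 12·1/6 + 20·1/6 + 30·1/6
 = 0 + 1/3 + 1 + 2 + 10/3 + 5
 = 35/3

11.6667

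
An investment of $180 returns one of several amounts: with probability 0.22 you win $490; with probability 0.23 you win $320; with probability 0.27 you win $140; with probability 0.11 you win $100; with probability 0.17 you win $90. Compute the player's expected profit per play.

E[payout] = 490·0.22 + 320·0.23 + 140·0.27 + 100·0.11 + 90·0.17
 = 107.8 + 73.6 + 37.8 + 11 + 15.3
 = 245.5
Net = 245.5 - 180 = 65.5

65.5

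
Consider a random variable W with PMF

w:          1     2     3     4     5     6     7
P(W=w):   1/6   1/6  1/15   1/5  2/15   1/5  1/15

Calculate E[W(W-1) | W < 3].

1

P(W < 3) = 1/6 + 1/6 = 1/3.
E[W(W-1) | W < 3] = [0·1/6 + 2·1/6] / (1/3)
 = 1/3 / (1/3)
 = 1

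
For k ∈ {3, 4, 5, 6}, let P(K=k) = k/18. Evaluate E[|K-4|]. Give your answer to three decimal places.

E[|K-4|] = Σ |k-4|·P(K=k)
 = 1·1/6 + 0·2/9 + 1·5/18 + 2·1/3
 = 1/6 + 0 + 5/18 + 2/3
 = 10/9

1.111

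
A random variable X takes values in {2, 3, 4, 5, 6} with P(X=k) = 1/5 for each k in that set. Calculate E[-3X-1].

-13

E[-3X-1] = Σ (-3x-1)·P(X=x)
 = (-7)·1/5 + (-10)·1/5 + (-13)·1/5 + (-16)·1/5 + (-19)·1/5
 = (-7/5) + (-2) + (-13/5) + (-16/5) + (-19/5)
 = -13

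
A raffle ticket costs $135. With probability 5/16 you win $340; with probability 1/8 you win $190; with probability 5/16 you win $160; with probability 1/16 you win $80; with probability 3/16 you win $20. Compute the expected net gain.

E[payout] = 340·5/16 + 190·1/8 + 160·5/16 + 80·1/16 + 20·3/16
 = 425/4 + 95/4 + 50 + 5 + 15/4
 = 755/4
Net = 755/4 - 135 = 215/4

53.75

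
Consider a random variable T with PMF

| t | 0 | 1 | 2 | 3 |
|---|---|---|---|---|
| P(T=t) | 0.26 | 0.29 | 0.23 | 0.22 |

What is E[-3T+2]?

-2.23

E[-3T+2] = Σ (-3t+2)·P(T=t)
 = 2·0.26 + (-1)·0.29 + (-4)·0.23 + (-7)·0.22
 = 0.52 + (-0.29) + (-0.92) + (-1.54)
 = -2.23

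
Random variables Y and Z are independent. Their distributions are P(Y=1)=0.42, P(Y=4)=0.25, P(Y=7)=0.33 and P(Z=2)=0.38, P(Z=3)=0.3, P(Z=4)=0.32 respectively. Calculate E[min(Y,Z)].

2.1252

E[min(Y,Z)] = Σ_y Σ_z min(y,z) · P(Y=y)P(Z=z)
 = 1·0.1596 + 1·0.126 + 1·0.1344 + 2·0.095 + 3·0.075 + 4·0.08 + 2·0.1254 + 3·0.099 + 4·0.1056
 = 0.1596 + 0.126 + 0.1344 + 0.19 + 0.225 + 0.32 + 0.2508 + 0.297 + 0.4224
 = 2.1252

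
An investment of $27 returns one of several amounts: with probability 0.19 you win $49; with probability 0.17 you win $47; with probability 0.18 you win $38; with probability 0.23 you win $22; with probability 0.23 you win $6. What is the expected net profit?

3.58

E[payout] = 49·0.19 + 47·0.17 + 38·0.18 + 22·0.23 + 6·0.23
 = 9.31 + 7.99 + 6.84 + 5.06 + 1.38
 = 30.58
Net = 30.58 - 27 = 3.58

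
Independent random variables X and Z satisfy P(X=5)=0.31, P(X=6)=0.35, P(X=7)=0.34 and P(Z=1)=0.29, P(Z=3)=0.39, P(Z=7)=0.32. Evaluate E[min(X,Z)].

3.3896

E[min(X,Z)] = Σ_x Σ_z min(x,z) · P(X=x)P(Z=z)
 = 1·0.0899 + 3·0.1209 + 5·0.0992 + 1·0.1015 + 3·0.1365 + 6·0.112 + 1·0.0986 + 3·0.1326 + 7·0.1088
 = 0.0899 + 0.3627 + 0.496 + 0.1015 + 0.4095 + 0.672 + 0.0986 + 0.3978 + 0.7616
 = 3.3896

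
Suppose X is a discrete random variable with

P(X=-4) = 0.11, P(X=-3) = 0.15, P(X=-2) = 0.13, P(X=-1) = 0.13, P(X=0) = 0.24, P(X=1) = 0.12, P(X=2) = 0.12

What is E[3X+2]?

E[3X+2] = Σ (3x+2)·P(X=x)
 = (-10)·0.11 + (-7)·0.15 + (-4)·0.13 + (-1)·0.13 + 2·0.24 + 5·0.12 + 8·0.12
 = (-1.1) + (-1.05) + (-0.52) + (-0.13) + 0.48 + 0.6 + 0.96
 = -0.76

-0.76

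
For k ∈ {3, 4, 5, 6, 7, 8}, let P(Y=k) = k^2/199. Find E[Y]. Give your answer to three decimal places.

E[Y] = Σ y·P(Y=y)
 = 3·9/199 + 4·16/199 + 5·25/199 + 6·36/199 + 7·49/199 + 8·64/199
 = 27/199 + 64/199 + 125/199 + 216/199 + 343/199 + 512/199
 = 1287/199

6.467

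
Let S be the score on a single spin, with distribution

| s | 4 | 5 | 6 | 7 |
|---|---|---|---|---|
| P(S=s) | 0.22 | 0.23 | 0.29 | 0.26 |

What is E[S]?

E[S] = Σ s·P(S=s)
 = 4·0.22 + 5·0.23 + 6·0.29 + 7·0.26
 = 0.88 + 1.15 + 1.74 + 1.82
 = 5.59

5.59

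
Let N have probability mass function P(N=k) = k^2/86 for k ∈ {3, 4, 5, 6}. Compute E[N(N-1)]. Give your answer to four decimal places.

21.2326

E[N(N-1)] = Σ n(n-1)·P(N=n)
 = 6·9/86 + 12·8/43 + 20·25/86 + 30·18/43
 = 27/43 + 96/43 + 250/43 + 540/43
 = 913/43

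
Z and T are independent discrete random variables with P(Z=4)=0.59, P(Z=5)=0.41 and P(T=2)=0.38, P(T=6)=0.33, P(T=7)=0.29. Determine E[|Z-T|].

2.1916

E[|Z-T|] = Σ_z Σ_t |z-t| · P(Z=z)P(T=t)
 = 2·0.2242 + 2·0.1947 + 3·0.1711 + 3·0.1558 + 1·0.1353 + 2·0.1189
 = 0.4484 + 0.3894 + 0.5133 + 0.4674 + 0.1353 + 0.2378
 = 2.1916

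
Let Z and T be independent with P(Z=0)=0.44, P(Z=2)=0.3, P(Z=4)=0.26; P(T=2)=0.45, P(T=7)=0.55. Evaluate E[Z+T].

6.39

E[Z+T] = Σ_z Σ_t (z+t) · P(Z=z)P(T=t)
 = 2·0.198 + 7·0.242 + 4·0.135 + 9·0.165 + 6·0.117 + 11·0.143
 = 0.396 + 1.694 + 0.54 + 1.485 + 0.702 + 1.573
 = 6.39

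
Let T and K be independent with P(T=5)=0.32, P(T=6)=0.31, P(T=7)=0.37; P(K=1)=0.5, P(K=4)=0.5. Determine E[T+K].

E[T+K] = Σ_t Σ_k (t+k) · P(T=t)P(K=k)
 = 6·0.16 + 9·0.16 + 7·0.155 + 10·0.155 + 8·0.185 + 11·0.185
 = 0.96 + 1.44 + 1.085 + 1.55 + 1.48 + 2.035
 = 8.55

8.55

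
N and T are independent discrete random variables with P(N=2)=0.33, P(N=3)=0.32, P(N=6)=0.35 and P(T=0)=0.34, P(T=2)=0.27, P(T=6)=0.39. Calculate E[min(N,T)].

1.9908

E[min(N,T)] = Σ_n Σ_t min(n,t) · P(N=n)P(T=t)
 = 0·0.1122 + 2·0.0891 + 2·0.1287 + 0·0.1088 + 2·0.0864 + 3·0.1248 + 0·0.119 + 2·0.0945 + 6·0.1365
 = 0 + 0.1782 + 0.2574 + 0 + 0.1728 + 0.3744 + 0 + 0.189 + 0.819
 = 1.9908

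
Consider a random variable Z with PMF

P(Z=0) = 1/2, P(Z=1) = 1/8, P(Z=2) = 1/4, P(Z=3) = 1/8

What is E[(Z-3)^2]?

5.25

E[(Z-3)^2] = Σ (z-3)^2·P(Z=z)
 = 9·1/2 + 4·1/8 + 1·1/4 + 0·1/8
 = 9/2 + 1/2 + 1/4 + 0
 = 21/4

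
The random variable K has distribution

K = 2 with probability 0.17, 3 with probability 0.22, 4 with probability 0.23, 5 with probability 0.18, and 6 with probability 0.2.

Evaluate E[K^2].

E[K^2] = Σ k^2·P(K=k)
 = 4·0.17 + 9·0.22 + 16·0.23 + 25·0.18 + 36·0.2
 = 0.68 + 1.98 + 3.68 + 4.5 + 7.2
 = 18.04

18.04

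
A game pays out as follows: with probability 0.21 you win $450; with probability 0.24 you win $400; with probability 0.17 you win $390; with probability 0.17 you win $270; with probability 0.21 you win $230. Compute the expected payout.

351

E[payout] = 450·0.21 + 400·0.24 + 390·0.17 + 270·0.17 + 230·0.21
 = 94.5 + 96 + 66.3 + 45.9 + 48.3
 = 351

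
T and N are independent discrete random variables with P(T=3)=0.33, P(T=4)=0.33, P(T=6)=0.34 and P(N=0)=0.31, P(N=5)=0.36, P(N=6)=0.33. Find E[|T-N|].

2.3718

E[|T-N|] = Σ_t Σ_n |t-n| · P(T=t)P(N=n)
 = 3·0.1023 + 2·0.1188 + 3·0.1089 + 4·0.1023 + 1·0.1188 + 2·0.1089 + 6·0.1054 + 1·0.1224 + 0·0.1122
 = 0.3069 + 0.2376 + 0.3267 + 0.4092 + 0.1188 + 0.2178 + 0.6324 + 0.1224 + 0
 = 2.3718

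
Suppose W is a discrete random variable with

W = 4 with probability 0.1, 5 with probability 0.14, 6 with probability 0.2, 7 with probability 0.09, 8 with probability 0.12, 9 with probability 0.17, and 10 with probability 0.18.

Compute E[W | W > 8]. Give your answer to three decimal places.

P(W > 8) = 0.17 + 0.18 = 0.35.
E[W | W > 8] = [9·0.17 + 10·0.18] / 0.35
 = 3.33 / 0.35
 = 333/35

9.514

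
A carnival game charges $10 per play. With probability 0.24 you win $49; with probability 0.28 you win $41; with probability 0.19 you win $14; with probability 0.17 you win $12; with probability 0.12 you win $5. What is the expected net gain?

E[payout] = 49·0.24 + 41·0.28 + 14·0.19 + 12·0.17 + 5·0.12
 = 11.76 + 11.48 + 2.66 + 2.04 + 0.6
 = 28.54
Net = 28.54 - 10 = 18.54

18.54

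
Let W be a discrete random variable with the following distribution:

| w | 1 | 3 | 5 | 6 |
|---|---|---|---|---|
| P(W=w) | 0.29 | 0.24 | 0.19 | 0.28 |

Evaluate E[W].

E[W] = Σ w·P(W=w)
 = 1·0.29 + 3·0.24 + 5·0.19 + 6·0.28
 = 0.29 + 0.72 + 0.95 + 1.68
 = 3.64

3.64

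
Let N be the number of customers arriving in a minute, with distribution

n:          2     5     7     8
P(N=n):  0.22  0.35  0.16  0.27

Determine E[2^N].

E[2^N] = Σ 2^n·P(N=n)
 = 4·0.22 + 32·0.35 + 128·0.16 + 256·0.27
 = 0.88 + 11.2 + 20.48 + 69.12
 = 101.68

101.68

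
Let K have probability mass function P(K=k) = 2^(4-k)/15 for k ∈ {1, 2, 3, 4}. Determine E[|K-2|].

0.8

E[|K-2|] = Σ |k-2|·P(K=k)
 = 1·8/15 + 0·4/15 + 1·2/15 + 2·1/15
 = 8/15 + 0 + 2/15 + 2/15
 = 4/5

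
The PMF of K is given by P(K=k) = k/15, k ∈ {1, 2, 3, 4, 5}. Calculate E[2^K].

17.2

E[2^K] = Σ 2^k·P(K=k)
 = 2·1/15 + 4·2/15 + 8·1/5 + 16·4/15 + 32·1/3
 = 2/15 + 8/15 + 8/5 + 64/15 + 32/3
 = 86/5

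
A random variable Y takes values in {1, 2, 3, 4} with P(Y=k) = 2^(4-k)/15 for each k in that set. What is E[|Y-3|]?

E[|Y-3|] = Σ |y-3|·P(Y=y)
 = 2·8/15 + 1·4/15 + 0·2/15 + 1·1/15
 = 16/15 + 4/15 + 0 + 1/15
 = 7/5

1.4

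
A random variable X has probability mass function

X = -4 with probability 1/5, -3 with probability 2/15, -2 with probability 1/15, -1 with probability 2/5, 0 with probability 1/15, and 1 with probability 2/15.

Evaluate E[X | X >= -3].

-1

P(X >= -3) = 2/15 + 1/15 + 2/5 + 1/15 + 2/15 = 4/5.
E[X | X >= -3] = [(-3)·2/15 + (-2)·1/15 + (-1)·2/5 + 0·1/15 + 1·2/15] / (4/5)
 = -4/5 / (4/5)
 = -1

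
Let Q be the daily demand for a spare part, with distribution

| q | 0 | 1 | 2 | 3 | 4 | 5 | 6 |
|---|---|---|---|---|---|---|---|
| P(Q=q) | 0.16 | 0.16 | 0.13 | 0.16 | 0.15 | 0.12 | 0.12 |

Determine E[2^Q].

16.2

E[2^Q] = Σ 2^q·P(Q=q)
 = 1·0.16 + 2·0.16 + 4·0.13 + 8·0.16 + 16·0.15 + 32·0.12 + 64·0.12
 = 0.16 + 0.32 + 0.52 + 1.28 + 2.4 + 3.84 + 7.68
 = 16.2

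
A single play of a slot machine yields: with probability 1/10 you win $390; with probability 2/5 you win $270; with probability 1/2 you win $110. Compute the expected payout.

202

E[payout] = 390·1/10 + 270·2/5 + 110·1/2
 = 39 + 108 + 55
 = 202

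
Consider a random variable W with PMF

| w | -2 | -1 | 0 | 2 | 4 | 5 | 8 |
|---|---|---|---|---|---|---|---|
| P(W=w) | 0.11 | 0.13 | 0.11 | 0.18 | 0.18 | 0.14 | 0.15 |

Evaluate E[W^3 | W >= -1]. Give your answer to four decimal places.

120.3708

P(W >= -1) = 0.13 + 0.11 + 0.18 + 0.18 + 0.14 + 0.15 = 0.89.
E[W^3 | W >= -1] = [(-1)·0.13 + 0·0.11 + 8·0.18 + 64·0.18 + 125·0.14 + 512·0.15] / 0.89
 = 107.13 / 0.89
 = 10713/89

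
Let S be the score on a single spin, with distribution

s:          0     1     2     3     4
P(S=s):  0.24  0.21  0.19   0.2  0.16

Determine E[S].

E[S] = Σ s·P(S=s)
 = 0·0.24 + 1·0.21 + 2·0.19 + 3·0.2 + 4·0.16
 = 0 + 0.21 + 0.38 + 0.6 + 0.64
 = 1.83

1.83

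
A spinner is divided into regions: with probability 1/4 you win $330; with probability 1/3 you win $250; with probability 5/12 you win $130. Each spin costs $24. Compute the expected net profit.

196

E[payout] = 330·1/4 + 250·1/3 + 130·5/12
 = 165/2 + 250/3 + 325/6
 = 220
Net = 220 - 24 = 196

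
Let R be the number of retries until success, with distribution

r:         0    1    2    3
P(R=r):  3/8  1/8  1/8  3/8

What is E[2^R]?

E[2^R] = Σ 2^r·P(R=r)
 = 1·3/8 + 2·1/8 + 4·1/8 + 8·3/8
 = 3/8 + 1/4 + 1/2 + 3
 = 33/8

4.125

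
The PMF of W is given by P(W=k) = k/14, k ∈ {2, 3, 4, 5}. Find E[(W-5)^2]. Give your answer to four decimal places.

E[(W-5)^2] = Σ (w-5)^2·P(W=w)
 = 9·1/7 + 4·3/14 + 1·2/7 + 0·5/14
 = 9/7 + 6/7 + 2/7 + 0
 = 17/7

2.4286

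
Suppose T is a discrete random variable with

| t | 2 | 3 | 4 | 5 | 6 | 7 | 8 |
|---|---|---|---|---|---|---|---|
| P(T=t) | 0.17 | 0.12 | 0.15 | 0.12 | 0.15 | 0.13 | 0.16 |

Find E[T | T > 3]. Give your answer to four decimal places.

P(T > 3) = 0.15 + 0.12 + 0.15 + 0.13 + 0.16 = 0.71.
E[T | T > 3] = [4·0.15 + 5·0.12 + 6·0.15 + 7·0.13 + 8·0.16] / 0.71
 = 4.29 / 0.71
 = 429/71

6.0423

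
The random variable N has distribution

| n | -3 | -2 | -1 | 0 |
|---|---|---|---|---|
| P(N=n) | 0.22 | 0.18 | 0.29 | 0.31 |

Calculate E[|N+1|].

0.93

E[|N+1|] = Σ |n+1|·P(N=n)
 = 2·0.22 + 1·0.18 + 0·0.29 + 1·0.31
 = 0.44 + 0.18 + 0 + 0.31
 = 0.93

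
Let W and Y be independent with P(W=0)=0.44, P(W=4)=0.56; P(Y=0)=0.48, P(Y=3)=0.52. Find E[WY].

E[WY] = Σ_w Σ_y wy · P(W=w)P(Y=y)
 = 0·0.2112 + 0·0.2288 + 0·0.2688 + 12·0.2912
 = 0 + 0 + 0 + 3.4944
 = 3.4944

3.4944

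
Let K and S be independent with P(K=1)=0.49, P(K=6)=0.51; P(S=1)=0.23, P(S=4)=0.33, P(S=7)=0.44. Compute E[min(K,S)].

2.6269

E[min(K,S)] = Σ_k Σ_s min(k,s) · P(K=k)P(S=s)
 = 1·0.1127 + 1·0.1617 + 1·0.2156 + 1·0.1173 + 4·0.1683 + 6·0.2244
 = 0.1127 + 0.1617 + 0.2156 + 0.1173 + 0.6732 + 1.3464
 = 2.6269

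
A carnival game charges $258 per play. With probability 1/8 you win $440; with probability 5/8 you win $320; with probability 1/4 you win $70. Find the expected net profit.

E[payout] = 440·1/8 + 320·5/8 + 70·1/4
 = 55 + 200 + 35/2
 = 545/2
Net = 545/2 - 258 = 29/2

14.5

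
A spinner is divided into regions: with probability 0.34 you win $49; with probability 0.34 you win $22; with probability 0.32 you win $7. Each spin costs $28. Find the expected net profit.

E[payout] = 49·0.34 + 22·0.34 + 7·0.32
 = 16.66 + 7.48 + 2.24
 = 26.38
Net = 26.38 - 28 = -1.62

-1.62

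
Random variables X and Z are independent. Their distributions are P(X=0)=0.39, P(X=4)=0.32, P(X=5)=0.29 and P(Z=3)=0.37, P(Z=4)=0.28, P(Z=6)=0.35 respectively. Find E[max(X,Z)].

E[max(X,Z)] = Σ_x Σ_z max(x,z) · P(X=x)P(Z=z)
 = 3·0.1443 + 4·0.1092 + 6·0.1365 + 4·0.1184 + 4·0.0896 + 6·0.112 + 5·0.1073 + 5·0.0812 + 6·0.1015
 = 0.4329 + 0.4368 + 0.819 + 0.4736 + 0.3584 + 0.672 + 0.5365 + 0.406 + 0.609
 = 4.7442

4.7442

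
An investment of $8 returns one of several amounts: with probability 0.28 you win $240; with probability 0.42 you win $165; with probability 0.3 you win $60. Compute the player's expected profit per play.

E[payout] = 240·0.28 + 165·0.42 + 60·0.3
 = 67.2 + 69.3 + 18
 = 154.5
Net = 154.5 - 8 = 146.5

146.5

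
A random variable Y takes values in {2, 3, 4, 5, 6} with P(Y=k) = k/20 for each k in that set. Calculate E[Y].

E[Y] = Σ y·P(Y=y)
 = 2·1/10 + 3·3/20 + 4·1/5 + 5·1/4 + 6·3/10
 = 1/5 + 9/20 + 4/5 + 5/4 + 9/5
 = 9/2

4.5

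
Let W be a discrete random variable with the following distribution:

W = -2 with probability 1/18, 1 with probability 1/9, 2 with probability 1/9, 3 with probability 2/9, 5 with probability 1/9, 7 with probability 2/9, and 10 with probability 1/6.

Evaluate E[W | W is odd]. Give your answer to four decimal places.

P(W is odd) = 1/9 + 2/9 + 1/9 + 2/9 = 2/3.
E[W | W is odd] = [1·1/9 + 3·2/9 + 5·1/9 + 7·2/9] / (2/3)
 = 26/9 / (2/3)
 = 13/3

4.3333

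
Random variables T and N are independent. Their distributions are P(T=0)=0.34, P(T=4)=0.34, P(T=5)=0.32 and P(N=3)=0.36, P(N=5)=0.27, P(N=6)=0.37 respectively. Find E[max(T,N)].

5.0028

E[max(T,N)] = Σ_t Σ_n max(t,n) · P(T=t)P(N=n)
 = 3·0.1224 + 5·0.0918 + 6·0.1258 + 4·0.1224 + 5·0.0918 + 6·0.1258 + 5·0.1152 + 5·0.0864 + 6·0.1184
 = 0.3672 + 0.459 + 0.7548 + 0.4896 + 0.459 + 0.7548 + 0.576 + 0.432 + 0.7104
 = 5.0028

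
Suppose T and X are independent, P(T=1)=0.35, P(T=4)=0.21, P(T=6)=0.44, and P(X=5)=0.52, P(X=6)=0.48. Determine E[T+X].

E[T+X] = Σ_t Σ_x (t+x) · P(T=t)P(X=x)
 = 6·0.182 + 7·0.168 + 9·0.1092 + 10·0.1008 + 11·0.2288 + 12·0.2112
 = 1.092 + 1.176 + 0.9828 + 1.008 + 2.5168 + 2.5344
 = 9.31

9.31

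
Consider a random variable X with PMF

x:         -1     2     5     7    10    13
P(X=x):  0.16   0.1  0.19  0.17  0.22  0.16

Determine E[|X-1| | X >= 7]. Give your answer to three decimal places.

P(X >= 7) = 0.17 + 0.22 + 0.16 = 0.55.
E[|X-1| | X >= 7] = [6·0.17 + 9·0.22 + 12·0.16] / 0.55
 = 4.92 / 0.55
 = 492/55

8.945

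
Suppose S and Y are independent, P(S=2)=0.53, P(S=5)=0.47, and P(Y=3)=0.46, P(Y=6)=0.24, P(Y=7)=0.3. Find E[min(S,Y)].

E[min(S,Y)] = Σ_s Σ_y min(s,y) · P(S=s)P(Y=y)
 = 2·0.2438 + 2·0.1272 + 2·0.159 + 3·0.2162 + 5·0.1128 + 5·0.141
 = 0.4876 + 0.2544 + 0.318 + 0.6486 + 0.564 + 0.705
 = 2.9776

2.9776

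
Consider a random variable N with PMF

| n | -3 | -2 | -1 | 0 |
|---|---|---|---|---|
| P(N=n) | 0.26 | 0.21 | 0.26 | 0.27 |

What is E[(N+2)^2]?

1.6

E[(N+2)^2] = Σ (n+2)^2·P(N=n)
 = 1·0.26 + 0·0.21 + 1·0.26 + 4·0.27
 = 0.26 + 0 + 0.26 + 1.08
 = 1.6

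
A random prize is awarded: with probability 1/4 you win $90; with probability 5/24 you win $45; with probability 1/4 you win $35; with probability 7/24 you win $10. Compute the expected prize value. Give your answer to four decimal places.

E[payout] = 90·1/4 + 45·5/24 + 35·1/4 + 10·7/24
 = 45/2 + 75/8 + 35/4 + 35/12
 = 1045/24

43.5417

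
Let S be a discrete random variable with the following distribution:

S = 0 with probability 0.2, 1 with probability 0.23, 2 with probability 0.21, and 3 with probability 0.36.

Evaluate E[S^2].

4.31

E[S^2] = Σ s^2·P(S=s)
 = 0·0.2 + 1·0.23 + 4·0.21 + 9·0.36
 = 0 + 0.23 + 0.84 + 3.24
 = 4.31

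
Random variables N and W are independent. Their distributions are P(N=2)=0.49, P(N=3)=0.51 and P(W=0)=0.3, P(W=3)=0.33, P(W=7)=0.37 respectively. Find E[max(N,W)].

4.333

E[max(N,W)] = Σ_n Σ_w max(n,w) · P(N=n)P(W=w)
 = 2·0.147 + 3·0.1617 + 7·0.1813 + 3·0.153 + 3·0.1683 + 7·0.1887
 = 0.294 + 0.4851 + 1.2691 + 0.459 + 0.5049 + 1.3209
 = 4.333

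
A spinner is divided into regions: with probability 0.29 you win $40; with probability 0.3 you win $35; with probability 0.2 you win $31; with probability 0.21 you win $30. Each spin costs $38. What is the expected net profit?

-3.4

E[payout] = 40·0.29 + 35·0.3 + 31·0.2 + 30·0.21
 = 11.6 + 10.5 + 6.2 + 6.3
 = 34.6
Net = 34.6 - 38 = -3.4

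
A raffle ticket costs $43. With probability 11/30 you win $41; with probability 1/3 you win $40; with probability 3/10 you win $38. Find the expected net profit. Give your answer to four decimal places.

-3.2333

E[payout] = 41·11/30 + 40·1/3 + 38·3/10
 = 451/30 + 40/3 + 57/5
 = 1193/30
Net = 1193/30 - 43 = -97/30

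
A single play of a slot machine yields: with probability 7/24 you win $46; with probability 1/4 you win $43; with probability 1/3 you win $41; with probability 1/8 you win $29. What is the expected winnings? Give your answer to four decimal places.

E[payout] = 46·7/24 + 43·1/4 + 41·1/3 + 29·1/8
 = 161/12 + 43/4 + 41/3 + 29/8
 = 995/24

41.4583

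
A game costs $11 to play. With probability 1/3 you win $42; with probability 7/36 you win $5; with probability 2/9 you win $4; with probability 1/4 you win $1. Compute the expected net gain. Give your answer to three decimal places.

5.111

E[payout] = 42·1/3 + 5·7/36 + 4·2/9 + 1·1/4
 = 14 + 35/36 + 8/9 + 1/4
 = 145/9
Net = 145/9 - 11 = 46/9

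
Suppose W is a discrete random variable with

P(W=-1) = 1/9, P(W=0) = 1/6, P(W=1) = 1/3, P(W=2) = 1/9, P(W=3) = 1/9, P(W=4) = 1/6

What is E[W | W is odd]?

1

P(W is odd) = 1/9 + 1/3 + 1/9 = 5/9.
E[W | W is odd] = [(-1)·1/9 + 1·1/3 + 3·1/9] / (5/9)
 = 5/9 / (5/9)
 = 1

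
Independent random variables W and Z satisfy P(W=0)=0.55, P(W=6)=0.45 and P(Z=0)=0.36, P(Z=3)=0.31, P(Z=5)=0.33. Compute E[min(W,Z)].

1.161

E[min(W,Z)] = Σ_w Σ_z min(w,z) · P(W=w)P(Z=z)
 = 0·0.198 + 0·0.1705 + 0·0.1815 + 0·0.162 + 3·0.1395 + 5·0.1485
 = 0 + 0 + 0 + 0 + 0.4185 + 0.7425
 = 1.161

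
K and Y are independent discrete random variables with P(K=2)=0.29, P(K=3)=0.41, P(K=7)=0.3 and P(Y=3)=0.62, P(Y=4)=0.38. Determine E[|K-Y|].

1.642

E[|K-Y|] = Σ_k Σ_y |k-y| · P(K=k)P(Y=y)
 = 1·0.1798 + 2·0.1102 + 0·0.2542 + 1·0.1558 + 4·0.186 + 3·0.114
 = 0.1798 + 0.2204 + 0 + 0.1558 + 0.744 + 0.342
 = 1.642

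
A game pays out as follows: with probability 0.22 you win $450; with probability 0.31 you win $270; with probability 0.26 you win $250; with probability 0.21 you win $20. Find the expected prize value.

251.9

E[payout] = 450·0.22 + 270·0.31 + 250·0.26 + 20·0.21
 = 99 + 83.7 + 65 + 4.2
 = 251.9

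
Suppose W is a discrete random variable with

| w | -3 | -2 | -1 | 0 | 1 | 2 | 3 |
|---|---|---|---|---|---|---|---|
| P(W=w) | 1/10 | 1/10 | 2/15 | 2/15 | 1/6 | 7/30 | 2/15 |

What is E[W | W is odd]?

0.25

P(W is odd) = 1/10 + 2/15 + 1/6 + 2/15 = 8/15.
E[W | W is odd] = [(-3)·1/10 + (-1)·2/15 + 1·1/6 + 3·2/15] / (8/15)
 = 2/15 / (8/15)
 = 1/4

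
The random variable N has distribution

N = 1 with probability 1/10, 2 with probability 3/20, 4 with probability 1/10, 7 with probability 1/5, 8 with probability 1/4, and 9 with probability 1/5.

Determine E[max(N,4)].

E[max(N,4)] = Σ max(n,4)·P(N=n)
 = 4·1/10 + 4·3/20 + 4·1/10 + 7·1/5 + 8·1/4 + 9·1/5
 = 2/5 + 3/5 + 2/5 + 7/5 + 2 + 9/5
 = 33/5

6.6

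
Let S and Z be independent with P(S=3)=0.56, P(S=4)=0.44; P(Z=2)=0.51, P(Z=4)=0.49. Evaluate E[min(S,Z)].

E[min(S,Z)] = Σ_s Σ_z min(s,z) · P(S=s)P(Z=z)
 = 2·0.2856 + 3·0.2744 + 2·0.2244 + 4·0.2156
 = 0.5712 + 0.8232 + 0.4488 + 0.8624
 = 2.7056

2.7056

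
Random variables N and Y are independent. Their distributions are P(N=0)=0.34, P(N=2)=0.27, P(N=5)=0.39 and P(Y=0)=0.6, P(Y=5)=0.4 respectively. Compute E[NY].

E[NY] = Σ_n Σ_y ny · P(N=n)P(Y=y)
 = 0·0.204 + 0·0.136 + 0·0.162 + 10·0.108 + 0·0.234 + 25·0.156
 = 0 + 0 + 0 + 1.08 + 0 + 3.9
 = 4.98

4.98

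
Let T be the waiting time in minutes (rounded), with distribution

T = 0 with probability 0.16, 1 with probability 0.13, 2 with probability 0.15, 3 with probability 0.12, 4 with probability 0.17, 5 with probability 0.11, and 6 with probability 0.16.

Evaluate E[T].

2.98

E[T] = Σ t·P(T=t)
 = 0·0.16 + 1·0.13 + 2·0.15 + 3·0.12 + 4·0.17 + 5·0.11 + 6·0.16
 = 0 + 0.13 + 0.3 + 0.36 + 0.68 + 0.55 + 0.96
 = 2.98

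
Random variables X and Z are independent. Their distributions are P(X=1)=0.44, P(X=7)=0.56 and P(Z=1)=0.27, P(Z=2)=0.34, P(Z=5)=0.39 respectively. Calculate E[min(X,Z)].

E[min(X,Z)] = Σ_x Σ_z min(x,z) · P(X=x)P(Z=z)
 = 1·0.1188 + 1·0.1496 + 1·0.1716 + 1·0.1512 + 2·0.1904 + 5·0.2184
 = 0.1188 + 0.1496 + 0.1716 + 0.1512 + 0.3808 + 1.092
 = 2.064

2.064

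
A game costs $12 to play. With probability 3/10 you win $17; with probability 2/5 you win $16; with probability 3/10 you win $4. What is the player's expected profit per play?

0.7

E[payout] = 17·3/10 + 16·2/5 + 4·3/10
 = 51/10 + 32/5 + 6/5
 = 127/10
Net = 127/10 - 12 = 7/10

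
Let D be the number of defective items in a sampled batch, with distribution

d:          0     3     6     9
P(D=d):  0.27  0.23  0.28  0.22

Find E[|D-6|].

E[|D-6|] = Σ |d-6|·P(D=d)
 = 6·0.27 + 3·0.23 + 0·0.28 + 3·0.22
 = 1.62 + 0.69 + 0 + 0.66
 = 2.97

2.97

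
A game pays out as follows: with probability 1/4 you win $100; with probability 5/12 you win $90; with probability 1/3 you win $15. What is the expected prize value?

67.5

E[payout] = 100·1/4 + 90·5/12 + 15·1/3
 = 25 + 75/2 + 5
 = 135/2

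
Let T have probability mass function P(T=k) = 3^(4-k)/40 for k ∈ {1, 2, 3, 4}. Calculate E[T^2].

E[T^2] = Σ t^2·P(T=t)
 = 1·27/40 + 4·9/40 + 9·3/40 + 16·1/40
 = 27/40 + 9/10 + 27/40 + 2/5
 = 53/20

2.65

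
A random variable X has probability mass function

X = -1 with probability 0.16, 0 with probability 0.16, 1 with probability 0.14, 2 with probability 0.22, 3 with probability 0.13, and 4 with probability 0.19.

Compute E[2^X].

E[2^X] = Σ 2^x·P(X=x)
 = 0.5·0.16 + 1·0.16 + 2·0.14 + 4·0.22 + 8·0.13 + 16·0.19
 = 0.08 + 0.16 + 0.28 + 0.88 + 1.04 + 3.04
 = 5.48

5.48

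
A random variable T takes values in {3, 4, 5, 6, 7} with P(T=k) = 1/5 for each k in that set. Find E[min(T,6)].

4.8

E[min(T,6)] = Σ min(t,6)·P(T=t)
 = 3·1/5 + 4·1/5 + 5·1/5 + 6·1/5 + 6·1/5
 = 3/5 + 4/5 + 1 + 6/5 + 6/5
 = 24/5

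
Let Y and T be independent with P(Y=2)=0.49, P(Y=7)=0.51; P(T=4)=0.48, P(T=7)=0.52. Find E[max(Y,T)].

E[max(Y,T)] = Σ_y Σ_t max(y,t) · P(Y=y)P(T=t)
 = 4·0.2352 + 7·0.2548 + 7·0.2448 + 7·0.2652
 = 0.9408 + 1.7836 + 1.7136 + 1.8564
 = 6.2944

6.2944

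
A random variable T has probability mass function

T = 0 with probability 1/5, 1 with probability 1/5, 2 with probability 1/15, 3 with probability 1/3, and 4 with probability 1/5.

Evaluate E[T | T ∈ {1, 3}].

P(T ∈ {1, 3}) = 1/5 + 1/3 = 8/15.
E[T | T ∈ {1, 3}] = [1·1/5 + 3·1/3] / (8/15)
 = 6/5 / (8/15)
 = 9/4

2.25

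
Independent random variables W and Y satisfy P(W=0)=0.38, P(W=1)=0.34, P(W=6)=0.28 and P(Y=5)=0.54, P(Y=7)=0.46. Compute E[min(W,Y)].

1.8688

E[min(W,Y)] = Σ_w Σ_y min(w,y) · P(W=w)P(Y=y)
 = 0·0.2052 + 0·0.1748 + 1·0.1836 + 1·0.1564 + 5·0.1512 + 6·0.1288
 = 0 + 0 + 0.1836 + 0.1564 + 0.756 + 0.7728
 = 1.8688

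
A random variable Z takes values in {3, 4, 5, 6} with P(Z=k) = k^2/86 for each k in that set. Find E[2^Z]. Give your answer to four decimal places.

39.9070

E[2^Z] = Σ 2^z·P(Z=z)
 = 8·9/86 + 16·8/43 + 32·25/86 + 64·18/43
 = 36/43 + 128/43 + 400/43 + 1152/43
 = 1716/43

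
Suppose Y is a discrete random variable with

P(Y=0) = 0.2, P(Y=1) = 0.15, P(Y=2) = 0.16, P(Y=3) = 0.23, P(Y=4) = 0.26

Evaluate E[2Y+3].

E[2Y+3] = Σ (2y+3)·P(Y=y)
 = 3·0.2 + 5·0.15 + 7·0.16 + 9·0.23 + 11·0.26
 = 0.6 + 0.75 + 1.12 + 2.07 + 2.86
 = 7.4

7.4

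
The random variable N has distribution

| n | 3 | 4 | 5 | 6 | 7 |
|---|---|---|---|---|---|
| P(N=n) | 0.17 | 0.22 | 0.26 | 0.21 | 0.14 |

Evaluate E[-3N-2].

E[-3N-2] = Σ (-3n-2)·P(N=n)
 = (-11)·0.17 + (-14)·0.22 + (-17)·0.26 + (-20)·0.21 + (-23)·0.14
 = (-1.87) + (-3.08) + (-4.42) + (-4.2) + (-3.22)
 = -16.79

-16.79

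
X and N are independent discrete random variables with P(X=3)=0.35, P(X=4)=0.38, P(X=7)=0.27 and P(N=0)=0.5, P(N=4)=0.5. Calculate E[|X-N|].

E[|X-N|] = Σ_x Σ_n |x-n| · P(X=x)P(N=n)
 = 3·0.175 + 1·0.175 + 4·0.19 + 0·0.19 + 7·0.135 + 3·0.135
 = 0.525 + 0.175 + 0.76 + 0 + 0.945 + 0.405
 = 2.81

2.81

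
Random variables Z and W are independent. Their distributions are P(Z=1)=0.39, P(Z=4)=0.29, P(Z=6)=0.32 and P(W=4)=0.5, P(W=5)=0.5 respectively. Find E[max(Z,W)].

E[max(Z,W)] = Σ_z Σ_w max(z,w) · P(Z=z)P(W=w)
 = 4·0.195 + 5·0.195 + 4·0.145 + 5·0.145 + 6·0.16 + 6·0.16
 = 0.78 + 0.975 + 0.58 + 0.725 + 0.96 + 0.96
 = 4.98

4.98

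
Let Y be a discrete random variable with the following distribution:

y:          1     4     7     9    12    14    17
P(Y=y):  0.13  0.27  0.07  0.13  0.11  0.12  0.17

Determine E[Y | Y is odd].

P(Y is odd) = 0.13 + 0.07 + 0.13 + 0.17 = 0.5.
E[Y | Y is odd] = [1·0.13 + 7·0.07 + 9·0.13 + 17·0.17] / 0.5
 = 4.68 / 0.5
 = 234/25

9.36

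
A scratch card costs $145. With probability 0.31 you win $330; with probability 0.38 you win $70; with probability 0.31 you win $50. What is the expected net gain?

E[payout] = 330·0.31 + 70·0.38 + 50·0.31
 = 102.3 + 26.6 + 15.5
 = 144.4
Net = 144.4 - 145 = -0.6

-0.6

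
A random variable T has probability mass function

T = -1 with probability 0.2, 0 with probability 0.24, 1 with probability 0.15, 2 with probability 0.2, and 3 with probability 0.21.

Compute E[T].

0.98

E[T] = Σ t·P(T=t)
 = (-1)·0.2 + 0·0.24 + 1·0.15 + 2·0.2 + 3·0.21
 = (-0.2) + 0 + 0.15 + 0.4 + 0.63
 = 0.98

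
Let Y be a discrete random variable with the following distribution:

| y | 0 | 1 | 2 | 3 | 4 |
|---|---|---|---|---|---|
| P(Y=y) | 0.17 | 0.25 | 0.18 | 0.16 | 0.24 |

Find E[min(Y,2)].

1.41

E[min(Y,2)] = Σ min(y,2)·P(Y=y)
 = 0·0.17 + 1·0.25 + 2·0.18 + 2·0.16 + 2·0.24
 = 0 + 0.25 + 0.36 + 0.32 + 0.48
 = 1.41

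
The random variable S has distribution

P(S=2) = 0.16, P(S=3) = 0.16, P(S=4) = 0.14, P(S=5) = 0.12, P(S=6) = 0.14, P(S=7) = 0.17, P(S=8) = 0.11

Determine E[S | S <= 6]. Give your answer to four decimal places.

P(S <= 6) = 0.16 + 0.16 + 0.14 + 0.12 + 0.14 = 0.72.
E[S | S <= 6] = [2·0.16 + 3·0.16 + 4·0.14 + 5·0.12 + 6·0.14] / 0.72
 = 2.8 / 0.72
 = 35/9

3.8889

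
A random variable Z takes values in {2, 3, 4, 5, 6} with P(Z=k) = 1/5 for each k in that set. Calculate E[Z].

E[Z] = Σ z·P(Z=z)
 = 2·1/5 + 3·1/5 + 4·1/5 + 5·1/5 + 6·1/5
 = 2/5 + 3/5 + 4/5 + 1 + 6/5
 = 4

4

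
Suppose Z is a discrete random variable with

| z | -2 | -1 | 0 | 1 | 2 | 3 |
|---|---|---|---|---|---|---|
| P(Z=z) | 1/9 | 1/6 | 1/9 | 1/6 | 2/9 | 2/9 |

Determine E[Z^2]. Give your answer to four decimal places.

E[Z^2] = Σ z^2·P(Z=z)
 = 4·1/9 + 1·1/6 + 0·1/9 + 1·1/6 + 4·2/9 + 9·2/9
 = 4/9 + 1/6 + 0 + 1/6 + 8/9 + 2
 = 11/3

3.6667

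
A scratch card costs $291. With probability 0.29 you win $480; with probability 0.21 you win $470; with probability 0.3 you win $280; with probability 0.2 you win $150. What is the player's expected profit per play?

60.9

E[payout] = 480·0.29 + 470·0.21 + 280·0.3 + 150·0.2
 = 139.2 + 98.7 + 84 + 30
 = 351.9
Net = 351.9 - 291 = 60.9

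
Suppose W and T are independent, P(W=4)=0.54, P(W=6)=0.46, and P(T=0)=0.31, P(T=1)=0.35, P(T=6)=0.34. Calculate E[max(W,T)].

E[max(W,T)] = Σ_w Σ_t max(w,t) · P(W=w)P(T=t)
 = 4·0.1674 + 4·0.189 + 6·0.1836 + 6·0.1426 + 6·0.161 + 6·0.1564
 = 0.6696 + 0.756 + 1.1016 + 0.8556 + 0.966 + 0.9384
 = 5.2872

5.2872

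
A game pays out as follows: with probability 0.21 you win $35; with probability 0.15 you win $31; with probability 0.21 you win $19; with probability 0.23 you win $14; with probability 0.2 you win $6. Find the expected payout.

20.41

E[payout] = 35·0.21 + 31·0.15 + 19·0.21 + 14·0.23 + 6·0.2
 = 7.35 + 4.65 + 3.99 + 3.22 + 1.2
 = 20.41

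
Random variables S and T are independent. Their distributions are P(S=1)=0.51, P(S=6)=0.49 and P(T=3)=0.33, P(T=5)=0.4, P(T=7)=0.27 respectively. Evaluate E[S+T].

8.33

E[S+T] = Σ_s Σ_t (s+t) · P(S=s)P(T=t)
 = 4·0.1683 + 6·0.204 + 8·0.1377 + 9·0.1617 + 11·0.196 + 13·0.1323
 = 0.6732 + 1.224 + 1.1016 + 1.4553 + 2.156 + 1.7199
 = 8.33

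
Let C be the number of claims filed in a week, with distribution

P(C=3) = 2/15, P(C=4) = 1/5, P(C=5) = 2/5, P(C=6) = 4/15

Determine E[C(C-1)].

E[C(C-1)] = Σ c(c-1)·P(C=c)
 = 6·2/15 + 12·1/5 + 20·2/5 + 30·4/15
 = 4/5 + 12/5 + 8 + 8
 = 96/5

19.2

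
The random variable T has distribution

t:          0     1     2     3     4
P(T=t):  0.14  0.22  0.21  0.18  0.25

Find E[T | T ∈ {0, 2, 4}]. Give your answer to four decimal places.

P(T ∈ {0, 2, 4}) = 0.14 + 0.21 + 0.25 = 0.6.
E[T | T ∈ {0, 2, 4}] = [0·0.14 + 2·0.21 + 4·0.25] / 0.6
 = 1.42 / 0.6
 = 71/30

2.3667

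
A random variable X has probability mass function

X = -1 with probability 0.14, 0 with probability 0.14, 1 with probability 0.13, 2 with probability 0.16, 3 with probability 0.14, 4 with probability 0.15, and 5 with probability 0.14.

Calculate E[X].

2.03

E[X] = Σ x·P(X=x)
 = (-1)·0.14 + 0·0.14 + 1·0.13 + 2·0.16 + 3·0.14 + 4·0.15 + 5·0.14
 = (-0.14) + 0 + 0.13 + 0.32 + 0.42 + 0.6 + 0.7
 = 2.03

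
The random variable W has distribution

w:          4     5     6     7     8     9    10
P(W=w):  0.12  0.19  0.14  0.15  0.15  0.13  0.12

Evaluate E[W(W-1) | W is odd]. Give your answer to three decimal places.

41.404

P(W is odd) = 0.19 + 0.15 + 0.13 = 0.47.
E[W(W-1) | W is odd] = [20·0.19 + 42·0.15 + 72·0.13] / 0.47
 = 19.46 / 0.47
 = 1946/47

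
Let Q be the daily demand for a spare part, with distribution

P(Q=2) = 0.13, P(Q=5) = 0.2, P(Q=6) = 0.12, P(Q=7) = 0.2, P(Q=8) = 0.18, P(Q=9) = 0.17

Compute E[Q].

6.35

E[Q] = Σ q·P(Q=q)
 = 2·0.13 + 5·0.2 + 6·0.12 + 7·0.2 + 8·0.18 + 9·0.17
 = 0.26 + 1 + 0.72 + 1.4 + 1.44 + 1.53
 = 6.35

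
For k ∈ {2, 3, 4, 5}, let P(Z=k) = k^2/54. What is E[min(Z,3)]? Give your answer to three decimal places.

E[min(Z,3)] = Σ min(z,3)·P(Z=z)
 = 2·2/27 + 3·1/6 + 3·8/27 + 3·25/54
 = 4/27 + 1/2 + 8/9 + 25/18
 = 79/27

2.926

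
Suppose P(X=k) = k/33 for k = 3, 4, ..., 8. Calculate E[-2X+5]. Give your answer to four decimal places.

-7.0606

E[-2X+5] = Σ (-2x+5)·P(X=x)
 = (-1)·1/11 + (-3)·4/33 + (-5)·5/33 + (-7)·2/11 + (-9)·7/33 + (-11)·8/33
 = (-1/11) + (-4/11) + (-25/33) + (-14/11) + (-21/11) + (-8/3)
 = -233/33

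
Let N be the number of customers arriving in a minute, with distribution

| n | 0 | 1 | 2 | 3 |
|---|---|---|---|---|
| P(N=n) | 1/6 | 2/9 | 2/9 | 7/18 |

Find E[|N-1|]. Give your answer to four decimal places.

E[|N-1|] = Σ |n-1|·P(N=n)
 = 1·1/6 + 0·2/9 + 1·2/9 + 2·7/18
 = 1/6 + 0 + 2/9 + 7/9
 = 7/6

1.1667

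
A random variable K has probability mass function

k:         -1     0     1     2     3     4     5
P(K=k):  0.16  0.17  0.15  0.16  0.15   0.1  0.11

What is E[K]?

1.71

E[K] = Σ k·P(K=k)
 = (-1)·0.16 + 0·0.17 + 1·0.15 + 2·0.16 + 3·0.15 + 4·0.1 + 5·0.11
 = (-0.16) + 0 + 0.15 + 0.32 + 0.45 + 0.4 + 0.55
 = 1.71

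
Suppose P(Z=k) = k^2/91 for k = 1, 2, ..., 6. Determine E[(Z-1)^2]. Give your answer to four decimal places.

16.3077

E[(Z-1)^2] = Σ (z-1)^2·P(Z=z)
 = 0·1/91 + 1·4/91 + 4·9/91 + 9·16/91 + 16·25/91 + 25·36/91
 = 0 + 4/91 + 36/91 + 144/91 + 400/91 + 900/91
 = 212/13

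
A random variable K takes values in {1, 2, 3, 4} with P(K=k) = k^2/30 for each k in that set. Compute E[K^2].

E[K^2] = Σ k^2·P(K=k)
 = 1·1/30 + 4·2/15 + 9·3/10 + 16·8/15
 = 1/30 + 8/15 + 27/10 + 128/15
 = 59/5

11.8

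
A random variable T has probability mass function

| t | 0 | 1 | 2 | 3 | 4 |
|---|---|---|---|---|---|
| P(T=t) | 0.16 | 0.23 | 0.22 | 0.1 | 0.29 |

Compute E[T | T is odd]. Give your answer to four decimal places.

P(T is odd) = 0.23 + 0.1 = 0.33.
E[T | T is odd] = [1·0.23 + 3·0.1] / 0.33
 = 0.53 / 0.33
 = 53/33

1.6061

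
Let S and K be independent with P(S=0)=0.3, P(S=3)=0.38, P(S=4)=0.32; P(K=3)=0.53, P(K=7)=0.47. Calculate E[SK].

11.8096

E[SK] = Σ_s Σ_k sk · P(S=s)P(K=k)
 = 0·0.159 + 0·0.141 + 9·0.2014 + 21·0.1786 + 12·0.1696 + 28·0.1504
 = 0 + 0 + 1.8126 + 3.7506 + 2.0352 + 4.2112
 = 11.8096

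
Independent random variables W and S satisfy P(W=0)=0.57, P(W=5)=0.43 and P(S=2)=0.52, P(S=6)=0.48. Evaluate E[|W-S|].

3.1116

E[|W-S|] = Σ_w Σ_s |w-s| · P(W=w)P(S=s)
 = 2·0.2964 + 6·0.2736 + 3·0.2236 + 1·0.2064
 = 0.5928 + 1.6416 + 0.6708 + 0.2064
 = 3.1116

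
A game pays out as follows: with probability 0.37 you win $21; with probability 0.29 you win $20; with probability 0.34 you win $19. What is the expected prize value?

E[payout] = 21·0.37 + 20·0.29 + 19·0.34
 = 7.77 + 5.8 + 6.46
 = 20.03

20.03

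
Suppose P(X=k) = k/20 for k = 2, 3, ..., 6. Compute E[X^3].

113.7

E[X^3] = Σ x^3·P(X=x)
 = 8·1/10 + 27·3/20 + 64·1/5 + 125·1/4 + 216·3/10
 = 4/5 + 81/20 + 64/5 + 125/4 + 324/5
 = 1137/10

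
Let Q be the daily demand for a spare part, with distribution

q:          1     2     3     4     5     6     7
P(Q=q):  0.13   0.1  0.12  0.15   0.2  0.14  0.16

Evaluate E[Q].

E[Q] = Σ q·P(Q=q)
 = 1·0.13 + 2·0.1 + 3·0.12 + 4·0.15 + 5·0.2 + 6·0.14 + 7·0.16
 = 0.13 + 0.2 + 0.36 + 0.6 + 1 + 0.84 + 1.12
 = 4.25

4.25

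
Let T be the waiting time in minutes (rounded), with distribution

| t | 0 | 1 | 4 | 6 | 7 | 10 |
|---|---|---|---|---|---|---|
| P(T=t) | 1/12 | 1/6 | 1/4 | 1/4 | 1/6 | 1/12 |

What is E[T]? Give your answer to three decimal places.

E[T] = Σ t·P(T=t)
 = 0·1/12 + 1·1/6 + 4·1/4 + 6·1/4 + 7·1/6 + 10·1/12
 = 0 + 1/6 + 1 + 3/2 + 7/6 + 5/6
 = 14/3

4.667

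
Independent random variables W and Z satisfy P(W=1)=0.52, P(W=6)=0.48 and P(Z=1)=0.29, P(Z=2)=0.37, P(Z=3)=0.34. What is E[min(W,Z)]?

E[min(W,Z)] = Σ_w Σ_z min(w,z) · P(W=w)P(Z=z)
 = 1·0.1508 + 1·0.1924 + 1·0.1768 + 1·0.1392 + 2·0.1776 + 3·0.1632
 = 0.1508 + 0.1924 + 0.1768 + 0.1392 + 0.3552 + 0.4896
 = 1.504

1.504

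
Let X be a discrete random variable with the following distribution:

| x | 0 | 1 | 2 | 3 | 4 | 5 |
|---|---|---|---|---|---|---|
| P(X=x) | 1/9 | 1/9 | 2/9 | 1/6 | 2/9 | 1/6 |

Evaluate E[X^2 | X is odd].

13

P(X is odd) = 1/9 + 1/6 + 1/6 = 4/9.
E[X^2 | X is odd] = [1·1/9 + 9·1/6 + 25·1/6] / (4/9)
 = 52/9 / (4/9)
 = 13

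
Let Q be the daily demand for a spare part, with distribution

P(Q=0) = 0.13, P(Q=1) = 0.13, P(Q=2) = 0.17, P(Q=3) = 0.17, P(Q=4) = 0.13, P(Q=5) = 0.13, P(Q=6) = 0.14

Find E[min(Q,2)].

E[min(Q,2)] = Σ min(q,2)·P(Q=q)
 = 0·0.13 + 1·0.13 + 2·0.17 + 2·0.17 + 2·0.13 + 2·0.13 + 2·0.14
 = 0 + 0.13 + 0.34 + 0.34 + 0.26 + 0.26 + 0.28
 = 1.61

1.61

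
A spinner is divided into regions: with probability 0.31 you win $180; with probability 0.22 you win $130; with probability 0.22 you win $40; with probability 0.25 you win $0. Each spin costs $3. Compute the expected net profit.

90.2

E[payout] = 180·0.31 + 130·0.22 + 40·0.22 + 0·0.25
 = 55.8 + 28.6 + 8.8 + 0
 = 93.2
Net = 93.2 - 3 = 90.2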